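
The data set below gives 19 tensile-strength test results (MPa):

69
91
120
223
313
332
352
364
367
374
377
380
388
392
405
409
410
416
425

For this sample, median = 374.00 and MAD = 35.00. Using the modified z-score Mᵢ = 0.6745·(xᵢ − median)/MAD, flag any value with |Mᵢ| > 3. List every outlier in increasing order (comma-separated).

|Mᵢ| > 3 ⇔ |xᵢ − 374.00| > 3·35.00/0.6745 = 155.67.
So outliers lie outside [218.33, 529.67].
69: M = -5.88 → outlier.
91: M = -5.45 → outlier.
120: M = -4.89 → outlier.

69, 91, 120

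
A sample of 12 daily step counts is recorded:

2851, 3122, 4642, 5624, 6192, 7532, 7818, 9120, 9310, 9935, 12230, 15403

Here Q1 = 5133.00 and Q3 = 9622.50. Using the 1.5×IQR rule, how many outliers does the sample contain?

0

IQR = 4489.50; fences at 5133.00 − 6734.25 = -1601.25 and 9622.50 + 6734.25 = 16356.75.
Every value lies within the cutoffs.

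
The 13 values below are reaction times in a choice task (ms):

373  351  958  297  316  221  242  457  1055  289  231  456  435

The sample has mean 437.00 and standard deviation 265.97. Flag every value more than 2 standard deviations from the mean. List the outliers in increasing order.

Cutoffs at x̄ ± 2s: 437.00 ± 2·265.97 = [-94.94, 968.94].
1055: z = 2.32, |z| > 2 → outlier.
Every other value lies within [-94.94, 968.94].

1055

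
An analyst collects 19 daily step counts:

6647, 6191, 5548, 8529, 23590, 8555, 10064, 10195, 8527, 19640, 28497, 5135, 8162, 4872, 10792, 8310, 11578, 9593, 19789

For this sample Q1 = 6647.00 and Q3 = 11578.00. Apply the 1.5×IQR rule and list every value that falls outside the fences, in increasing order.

19640, 19789, 23590, 28497

IQR = Q3 − Q1 = 11578.00 − 6647.00 = 4931.00.
Lower fence = Q1 − 1.5·IQR = 6647.00 − 7396.50 = -749.50.
Upper fence = Q3 + 1.5·IQR = 11578.00 + 7396.50 = 18974.50.
19640 > 18974.50 → outlier.
19789 > 18974.50 → outlier.
23590 > 18974.50 → outlier.
28497 > 18974.50 → outlier.
All remaining values lie within [-749.50, 18974.50].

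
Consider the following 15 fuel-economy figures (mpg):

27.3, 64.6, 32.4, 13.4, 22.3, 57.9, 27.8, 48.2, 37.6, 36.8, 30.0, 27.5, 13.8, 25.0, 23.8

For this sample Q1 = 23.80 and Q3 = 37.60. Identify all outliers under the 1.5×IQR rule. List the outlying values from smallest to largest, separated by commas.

IQR = Q3 − Q1 = 37.60 − 23.80 = 13.80.
Lower fence = Q1 − 1.5·IQR = 23.80 − 20.70 = 3.10.
Upper fence = Q3 + 1.5·IQR = 37.60 + 20.70 = 58.30.
64.6 > 58.30 → outlier.
All remaining values lie within [3.10, 58.30].

64.6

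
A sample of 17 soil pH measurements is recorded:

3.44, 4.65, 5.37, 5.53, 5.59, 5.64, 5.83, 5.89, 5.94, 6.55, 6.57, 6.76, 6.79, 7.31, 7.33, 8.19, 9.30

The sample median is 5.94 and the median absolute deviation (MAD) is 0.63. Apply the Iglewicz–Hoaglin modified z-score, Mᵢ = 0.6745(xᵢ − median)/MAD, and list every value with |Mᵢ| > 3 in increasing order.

|Mᵢ| > 3 ⇔ |xᵢ − 5.94| > 3·0.63/0.6745 = 2.80.
So outliers lie outside [3.14, 8.74].
9.30: M = 3.60 → outlier.

9.30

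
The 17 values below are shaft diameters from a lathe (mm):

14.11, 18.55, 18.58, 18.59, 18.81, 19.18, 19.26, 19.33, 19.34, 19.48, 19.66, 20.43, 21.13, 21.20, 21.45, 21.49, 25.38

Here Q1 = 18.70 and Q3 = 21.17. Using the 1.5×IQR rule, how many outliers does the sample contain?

2

IQR = 2.47; fences at 18.70 − 3.705 = 14.995 and 21.17 + 3.705 = 24.875.
Outside the cutoffs: 14.11, 25.38.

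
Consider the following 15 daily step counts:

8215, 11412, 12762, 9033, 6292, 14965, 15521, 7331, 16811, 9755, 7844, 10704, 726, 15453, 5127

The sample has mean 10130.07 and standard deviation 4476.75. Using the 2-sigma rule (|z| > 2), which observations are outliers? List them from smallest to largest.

Cutoffs at x̄ ± 2s: 10130.07 ± 2·4476.75 = [1176.57, 19083.57].
726: z = -2.10, |z| > 2 → outlier.
Every other value lies within [1176.57, 19083.57].

726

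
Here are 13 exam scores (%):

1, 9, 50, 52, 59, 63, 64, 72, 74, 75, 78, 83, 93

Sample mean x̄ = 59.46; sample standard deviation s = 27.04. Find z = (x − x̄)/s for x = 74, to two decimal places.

z = (74 − 59.46) / 27.04 = 0.54.

0.54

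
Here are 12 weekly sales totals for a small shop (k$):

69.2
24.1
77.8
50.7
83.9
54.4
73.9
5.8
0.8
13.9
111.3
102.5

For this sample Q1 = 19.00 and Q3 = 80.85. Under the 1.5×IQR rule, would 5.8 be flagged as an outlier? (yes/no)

IQR = Q3 − Q1 = 80.85 − 19.00 = 61.85.
Lower fence = Q1 − 1.5·IQR = 19.00 − 92.775 = -73.775.
Upper fence = Q3 + 1.5·IQR = 80.85 + 92.775 = 173.625.
5.8 lies within [-73.775, 173.625].

no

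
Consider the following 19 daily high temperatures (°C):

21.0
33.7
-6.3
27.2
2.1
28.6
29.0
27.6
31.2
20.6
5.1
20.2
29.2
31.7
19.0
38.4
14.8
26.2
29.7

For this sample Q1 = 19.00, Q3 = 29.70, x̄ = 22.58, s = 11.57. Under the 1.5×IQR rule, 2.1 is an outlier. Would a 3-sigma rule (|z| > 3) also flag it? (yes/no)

no

z = (2.1 − 22.58) / 11.57 = -1.77.
|z| = 1.77 ≤ 3.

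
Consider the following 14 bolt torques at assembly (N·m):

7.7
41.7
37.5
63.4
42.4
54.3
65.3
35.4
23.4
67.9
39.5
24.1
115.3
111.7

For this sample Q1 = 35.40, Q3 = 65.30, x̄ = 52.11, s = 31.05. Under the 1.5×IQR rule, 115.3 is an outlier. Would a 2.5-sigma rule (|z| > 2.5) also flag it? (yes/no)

no

z = (115.3 − 52.11) / 31.05 = 2.04.
|z| = 2.04 ≤ 2.5.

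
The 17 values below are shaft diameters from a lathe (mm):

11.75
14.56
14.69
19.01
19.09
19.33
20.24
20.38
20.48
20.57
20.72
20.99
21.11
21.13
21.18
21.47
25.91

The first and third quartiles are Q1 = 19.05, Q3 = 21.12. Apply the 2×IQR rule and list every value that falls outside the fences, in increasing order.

11.75, 14.56, 14.69, 25.91

IQR = Q3 − Q1 = 21.12 − 19.05 = 2.07.
Lower fence = Q1 − 2·IQR = 19.05 − 4.14 = 14.91.
Upper fence = Q3 + 2·IQR = 21.12 + 4.14 = 25.26.
11.75 < 14.91 → outlier.
14.56 < 14.91 → outlier.
14.69 < 14.91 → outlier.
25.91 > 25.26 → outlier.
All remaining values lie within [14.91, 25.26].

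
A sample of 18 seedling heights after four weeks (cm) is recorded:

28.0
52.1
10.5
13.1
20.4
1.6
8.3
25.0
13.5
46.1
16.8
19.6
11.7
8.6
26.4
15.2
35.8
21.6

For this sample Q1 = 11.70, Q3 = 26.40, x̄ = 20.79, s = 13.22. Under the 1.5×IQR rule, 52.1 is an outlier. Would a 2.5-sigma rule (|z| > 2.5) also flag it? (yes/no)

no

z = (52.1 − 20.79) / 13.22 = 2.37.
|z| = 2.37 ≤ 2.5.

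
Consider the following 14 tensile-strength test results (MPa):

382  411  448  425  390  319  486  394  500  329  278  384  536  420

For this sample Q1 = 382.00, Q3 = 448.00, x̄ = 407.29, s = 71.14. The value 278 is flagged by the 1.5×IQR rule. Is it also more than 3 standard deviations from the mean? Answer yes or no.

z = (278 − 407.29) / 71.14 = -1.82.
|z| = 1.82 ≤ 3.

no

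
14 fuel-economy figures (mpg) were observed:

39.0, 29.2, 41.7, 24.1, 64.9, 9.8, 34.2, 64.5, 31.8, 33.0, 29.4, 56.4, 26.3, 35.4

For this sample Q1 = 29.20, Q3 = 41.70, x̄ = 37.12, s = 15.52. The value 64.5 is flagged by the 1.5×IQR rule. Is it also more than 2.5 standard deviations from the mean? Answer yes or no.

no

z = (64.5 − 37.12) / 15.52 = 1.76.
|z| = 1.76 ≤ 2.5.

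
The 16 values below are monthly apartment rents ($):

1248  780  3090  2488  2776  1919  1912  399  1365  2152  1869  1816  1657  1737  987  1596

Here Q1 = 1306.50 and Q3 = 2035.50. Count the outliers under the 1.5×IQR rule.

IQR = 729.00; fences at 1306.50 − 1093.50 = 213.00 and 2035.50 + 1093.50 = 3129.00.
Every value lies within the cutoffs.

0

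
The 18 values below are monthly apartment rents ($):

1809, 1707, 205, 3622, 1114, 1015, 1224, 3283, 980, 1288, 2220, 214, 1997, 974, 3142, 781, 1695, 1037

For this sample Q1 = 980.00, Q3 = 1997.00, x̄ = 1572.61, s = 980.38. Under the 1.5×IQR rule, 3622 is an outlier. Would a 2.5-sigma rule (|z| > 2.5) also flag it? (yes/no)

no

z = (3622 − 1572.61) / 980.38 = 2.09.
|z| = 2.09 ≤ 2.5.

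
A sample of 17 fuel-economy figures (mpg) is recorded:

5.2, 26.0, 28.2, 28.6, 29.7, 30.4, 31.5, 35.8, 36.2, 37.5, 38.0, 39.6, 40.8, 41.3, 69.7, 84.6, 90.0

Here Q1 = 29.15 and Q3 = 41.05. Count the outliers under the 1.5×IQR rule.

4

IQR = 11.90; fences at 29.15 − 17.85 = 11.30 and 41.05 + 17.85 = 58.90.
Outside the cutoffs: 5.2, 69.7, 84.6, 90.0.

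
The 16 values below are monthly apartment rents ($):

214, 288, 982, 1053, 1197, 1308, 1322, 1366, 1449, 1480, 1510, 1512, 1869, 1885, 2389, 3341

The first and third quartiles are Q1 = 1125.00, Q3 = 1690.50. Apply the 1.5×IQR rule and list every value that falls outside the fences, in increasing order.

214, 3341

IQR = Q3 − Q1 = 1690.50 − 1125.00 = 565.50.
Lower fence = Q1 − 1.5·IQR = 1125.00 − 848.25 = 276.75.
Upper fence = Q3 + 1.5·IQR = 1690.50 + 848.25 = 2538.75.
214 < 276.75 → outlier.
3341 > 2538.75 → outlier.
All remaining values lie within [276.75, 2538.75].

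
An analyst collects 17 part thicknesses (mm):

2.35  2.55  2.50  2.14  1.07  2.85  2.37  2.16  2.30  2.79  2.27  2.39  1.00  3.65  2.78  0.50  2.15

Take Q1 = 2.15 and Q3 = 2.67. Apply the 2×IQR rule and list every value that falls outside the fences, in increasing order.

0.50, 1.00, 1.07

IQR = Q3 − Q1 = 2.67 − 2.15 = 0.52.
Lower fence = Q1 − 2·IQR = 2.15 − 1.04 = 1.11.
Upper fence = Q3 + 2·IQR = 2.67 + 1.04 = 3.71.
0.50 < 1.11 → outlier.
1.00 < 1.11 → outlier.
1.07 < 1.11 → outlier.
All remaining values lie within [1.11, 3.71].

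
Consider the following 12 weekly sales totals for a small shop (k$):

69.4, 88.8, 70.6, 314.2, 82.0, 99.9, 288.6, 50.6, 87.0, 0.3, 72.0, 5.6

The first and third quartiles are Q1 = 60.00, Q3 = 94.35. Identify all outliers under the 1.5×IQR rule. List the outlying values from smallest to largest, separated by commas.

IQR = Q3 − Q1 = 94.35 − 60.00 = 34.35.
Lower fence = Q1 − 1.5·IQR = 60.00 − 51.525 = 8.475.
Upper fence = Q3 + 1.5·IQR = 94.35 + 51.525 = 145.875.
0.3 < 8.475 → outlier.
5.6 < 8.475 → outlier.
288.6 > 145.875 → outlier.
314.2 > 145.875 → outlier.
All remaining values lie within [8.475, 145.875].

0.3, 5.6, 288.6, 314.2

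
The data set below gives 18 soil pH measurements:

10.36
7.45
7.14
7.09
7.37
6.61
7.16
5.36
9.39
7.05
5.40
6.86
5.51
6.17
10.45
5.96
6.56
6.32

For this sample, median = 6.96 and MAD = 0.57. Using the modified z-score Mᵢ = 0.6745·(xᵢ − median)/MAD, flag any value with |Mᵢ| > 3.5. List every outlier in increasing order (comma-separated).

|Mᵢ| > 3.5 ⇔ |xᵢ − 6.96| > 3.5·0.57/0.6745 = 2.96.
So outliers lie outside [4.00, 9.92].
10.36: M = 4.02 → outlier.
10.45: M = 4.13 → outlier.

10.36, 10.45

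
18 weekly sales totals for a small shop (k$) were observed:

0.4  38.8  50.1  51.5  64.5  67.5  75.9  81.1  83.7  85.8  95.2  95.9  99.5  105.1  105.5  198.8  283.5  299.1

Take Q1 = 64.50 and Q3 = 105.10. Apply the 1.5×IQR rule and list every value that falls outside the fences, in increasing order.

IQR = Q3 − Q1 = 105.10 − 64.50 = 40.60.
Lower fence = Q1 − 1.5·IQR = 64.50 − 60.90 = 3.60.
Upper fence = Q3 + 1.5·IQR = 105.10 + 60.90 = 166.00.
0.4 < 3.60 → outlier.
198.8 > 166.00 → outlier.
283.5 > 166.00 → outlier.
299.1 > 166.00 → outlier.
All remaining values lie within [3.60, 166.00].

0.4, 198.8, 283.5, 299.1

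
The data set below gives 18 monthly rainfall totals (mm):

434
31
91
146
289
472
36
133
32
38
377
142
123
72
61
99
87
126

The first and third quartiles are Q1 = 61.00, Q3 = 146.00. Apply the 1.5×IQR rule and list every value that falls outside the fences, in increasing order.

289, 377, 434, 472

IQR = Q3 − Q1 = 146.00 − 61.00 = 85.00.
Lower fence = Q1 − 1.5·IQR = 61.00 − 127.50 = -66.50.
Upper fence = Q3 + 1.5·IQR = 146.00 + 127.50 = 273.50.
289 > 273.50 → outlier.
377 > 273.50 → outlier.
434 > 273.50 → outlier.
472 > 273.50 → outlier.
All remaining values lie within [-66.50, 273.50].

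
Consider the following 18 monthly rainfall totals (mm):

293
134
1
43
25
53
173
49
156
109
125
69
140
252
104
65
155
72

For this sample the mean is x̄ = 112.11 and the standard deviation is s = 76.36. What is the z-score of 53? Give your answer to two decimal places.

-0.77

z = (53 − 112.11) / 76.36 = -0.77.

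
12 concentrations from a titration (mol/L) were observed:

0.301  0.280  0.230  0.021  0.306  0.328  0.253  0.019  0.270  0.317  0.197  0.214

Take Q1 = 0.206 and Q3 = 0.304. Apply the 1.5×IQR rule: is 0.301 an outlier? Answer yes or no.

no

IQR = Q3 − Q1 = 0.304 − 0.206 = 0.098.
Lower fence = Q1 − 1.5·IQR = 0.206 − 0.147 = 0.059.
Upper fence = Q3 + 1.5·IQR = 0.304 + 0.147 = 0.451.
0.301 lies within [0.059, 0.451].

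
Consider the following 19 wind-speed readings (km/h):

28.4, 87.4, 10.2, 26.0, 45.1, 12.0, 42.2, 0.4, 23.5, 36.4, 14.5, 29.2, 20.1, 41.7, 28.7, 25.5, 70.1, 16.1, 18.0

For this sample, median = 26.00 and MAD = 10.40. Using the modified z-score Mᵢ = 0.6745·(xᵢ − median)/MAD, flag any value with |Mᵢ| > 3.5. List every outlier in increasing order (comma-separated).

|Mᵢ| > 3.5 ⇔ |xᵢ − 26.00| > 3.5·10.40/0.6745 = 53.97.
So outliers lie outside [-27.97, 79.97].
87.4: M = 3.98 → outlier.

87.4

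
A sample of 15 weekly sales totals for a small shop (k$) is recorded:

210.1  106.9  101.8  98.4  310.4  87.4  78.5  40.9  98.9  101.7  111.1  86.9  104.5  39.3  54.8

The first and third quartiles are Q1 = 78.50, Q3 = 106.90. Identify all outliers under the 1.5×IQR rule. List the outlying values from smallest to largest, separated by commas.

IQR = Q3 − Q1 = 106.90 − 78.50 = 28.40.
Lower fence = Q1 − 1.5·IQR = 78.50 − 42.60 = 35.90.
Upper fence = Q3 + 1.5·IQR = 106.90 + 42.60 = 149.50.
210.1 > 149.50 → outlier.
310.4 > 149.50 → outlier.
All remaining values lie within [35.90, 149.50].

210.1, 310.4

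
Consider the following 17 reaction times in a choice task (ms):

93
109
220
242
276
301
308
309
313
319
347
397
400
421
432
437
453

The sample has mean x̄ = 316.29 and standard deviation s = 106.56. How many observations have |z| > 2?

Cutoffs: x̄ ± 2s = [103.17, 529.41].
Outside the cutoffs: 93.

1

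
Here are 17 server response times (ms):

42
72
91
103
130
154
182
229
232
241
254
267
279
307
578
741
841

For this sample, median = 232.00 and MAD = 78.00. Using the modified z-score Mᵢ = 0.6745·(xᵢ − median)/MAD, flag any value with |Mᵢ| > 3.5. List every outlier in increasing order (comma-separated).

|Mᵢ| > 3.5 ⇔ |xᵢ − 232.00| > 3.5·78.00/0.6745 = 404.74.
So outliers lie outside [-172.74, 636.74].
741: M = 4.40 → outlier.
841: M = 5.27 → outlier.

741, 841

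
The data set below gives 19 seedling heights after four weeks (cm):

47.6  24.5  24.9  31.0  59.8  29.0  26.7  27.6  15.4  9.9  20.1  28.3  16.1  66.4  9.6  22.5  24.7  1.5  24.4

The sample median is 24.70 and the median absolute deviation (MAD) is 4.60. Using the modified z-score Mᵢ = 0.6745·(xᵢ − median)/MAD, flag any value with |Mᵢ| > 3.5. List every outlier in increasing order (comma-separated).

|Mᵢ| > 3.5 ⇔ |xᵢ − 24.70| > 3.5·4.60/0.6745 = 23.87.
So outliers lie outside [0.83, 48.57].
59.8: M = 5.15 → outlier.
66.4: M = 6.11 → outlier.

59.8, 66.4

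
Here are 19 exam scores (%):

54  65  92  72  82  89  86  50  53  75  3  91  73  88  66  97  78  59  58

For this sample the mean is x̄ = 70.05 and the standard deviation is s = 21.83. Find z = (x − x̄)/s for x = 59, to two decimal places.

z = (59 − 70.05) / 21.83 = -0.51.

-0.51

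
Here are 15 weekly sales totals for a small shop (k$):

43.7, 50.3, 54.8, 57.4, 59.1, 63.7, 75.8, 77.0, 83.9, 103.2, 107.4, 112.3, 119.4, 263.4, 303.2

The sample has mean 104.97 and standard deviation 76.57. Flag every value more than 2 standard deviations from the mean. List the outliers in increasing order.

Cutoffs at x̄ ± 2s: 104.97 ± 2·76.57 = [-48.17, 258.11].
263.4: z = 2.07, |z| > 2 → outlier.
303.2: z = 2.59, |z| > 2 → outlier.
Every other value lies within [-48.17, 258.11].

263.4, 303.2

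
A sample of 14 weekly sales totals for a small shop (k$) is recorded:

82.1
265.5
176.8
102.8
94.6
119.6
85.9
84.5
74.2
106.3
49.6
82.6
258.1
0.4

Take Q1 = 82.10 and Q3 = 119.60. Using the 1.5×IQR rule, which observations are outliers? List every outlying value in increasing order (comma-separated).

IQR = Q3 − Q1 = 119.60 − 82.10 = 37.50.
Lower fence = Q1 − 1.5·IQR = 82.10 − 56.25 = 25.85.
Upper fence = Q3 + 1.5·IQR = 119.60 + 56.25 = 175.85.
0.4 < 25.85 → outlier.
176.8 > 175.85 → outlier.
258.1 > 175.85 → outlier.
265.5 > 175.85 → outlier.
All remaining values lie within [25.85, 175.85].

0.4, 176.8, 258.1, 265.5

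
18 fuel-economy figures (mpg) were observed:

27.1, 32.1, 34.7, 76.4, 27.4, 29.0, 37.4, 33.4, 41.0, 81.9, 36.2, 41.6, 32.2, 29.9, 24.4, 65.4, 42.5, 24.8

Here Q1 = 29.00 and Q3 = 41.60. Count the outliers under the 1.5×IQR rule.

3

IQR = 12.60; fences at 29.00 − 18.90 = 10.10 and 41.60 + 18.90 = 60.50.
Outside the cutoffs: 65.4, 76.4, 81.9.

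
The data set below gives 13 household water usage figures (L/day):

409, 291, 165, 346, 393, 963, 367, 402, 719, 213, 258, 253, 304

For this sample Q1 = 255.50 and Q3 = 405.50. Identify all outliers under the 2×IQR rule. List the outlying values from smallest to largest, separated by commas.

IQR = Q3 − Q1 = 405.50 − 255.50 = 150.00.
Lower fence = Q1 − 2·IQR = 255.50 − 300.00 = -44.50.
Upper fence = Q3 + 2·IQR = 405.50 + 300.00 = 705.50.
719 > 705.50 → outlier.
963 > 705.50 → outlier.
All remaining values lie within [-44.50, 705.50].

719, 963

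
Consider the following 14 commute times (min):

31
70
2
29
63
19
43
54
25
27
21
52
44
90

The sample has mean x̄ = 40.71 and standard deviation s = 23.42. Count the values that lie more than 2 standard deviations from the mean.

1

Cutoffs: x̄ ± 2s = [-6.13, 87.55].
Outside the cutoffs: 90.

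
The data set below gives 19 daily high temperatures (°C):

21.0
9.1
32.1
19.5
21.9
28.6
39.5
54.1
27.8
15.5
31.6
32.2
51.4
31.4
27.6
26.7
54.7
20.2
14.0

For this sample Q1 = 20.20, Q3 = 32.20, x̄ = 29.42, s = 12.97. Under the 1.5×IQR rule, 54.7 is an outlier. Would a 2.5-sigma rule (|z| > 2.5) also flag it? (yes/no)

no

z = (54.7 − 29.42) / 12.97 = 1.95.
|z| = 1.95 ≤ 2.5.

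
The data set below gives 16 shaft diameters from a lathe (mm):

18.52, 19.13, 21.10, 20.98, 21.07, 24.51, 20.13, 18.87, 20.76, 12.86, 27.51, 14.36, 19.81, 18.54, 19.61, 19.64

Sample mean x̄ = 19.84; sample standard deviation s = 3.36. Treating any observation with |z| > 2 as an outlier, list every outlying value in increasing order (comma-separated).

Cutoffs at x̄ ± 2s: 19.84 ± 2·3.36 = [13.12, 26.56].
12.86: z = -2.08, |z| > 2 → outlier.
27.51: z = 2.28, |z| > 2 → outlier.
Every other value lies within [13.12, 26.56].

12.86, 27.51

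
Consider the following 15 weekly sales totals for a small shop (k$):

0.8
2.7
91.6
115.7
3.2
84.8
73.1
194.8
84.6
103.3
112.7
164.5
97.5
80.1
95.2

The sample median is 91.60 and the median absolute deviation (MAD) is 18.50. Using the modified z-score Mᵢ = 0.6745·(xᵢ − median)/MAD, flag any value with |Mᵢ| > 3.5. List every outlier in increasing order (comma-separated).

194.8

|Mᵢ| > 3.5 ⇔ |xᵢ − 91.60| > 3.5·18.50/0.6745 = 96.00.
So outliers lie outside [-4.40, 187.60].
194.8: M = 3.76 → outlier.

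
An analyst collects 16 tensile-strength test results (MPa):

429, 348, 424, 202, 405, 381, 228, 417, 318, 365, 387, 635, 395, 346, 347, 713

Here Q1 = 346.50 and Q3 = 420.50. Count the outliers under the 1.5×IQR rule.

IQR = 74.00; fences at 346.50 − 111.00 = 235.50 and 420.50 + 111.00 = 531.50.
Outside the cutoffs: 202, 228, 635, 713.

4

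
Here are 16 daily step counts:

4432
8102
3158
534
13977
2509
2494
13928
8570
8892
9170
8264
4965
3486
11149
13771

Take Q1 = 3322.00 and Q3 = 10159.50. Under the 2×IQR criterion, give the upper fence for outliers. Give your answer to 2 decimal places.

IQR = Q3 − Q1 = 10159.50 − 3322.00 = 6837.50.
Lower fence = Q1 − 2·IQR = 3322.00 − 13675.00 = -10353.00.
Upper fence = Q3 + 2·IQR = 10159.50 + 13675.00 = 23834.50.

23834.50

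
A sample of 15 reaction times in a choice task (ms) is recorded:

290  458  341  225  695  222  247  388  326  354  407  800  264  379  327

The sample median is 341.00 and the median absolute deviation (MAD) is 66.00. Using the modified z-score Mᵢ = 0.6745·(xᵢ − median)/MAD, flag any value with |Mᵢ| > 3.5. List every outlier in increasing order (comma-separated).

|Mᵢ| > 3.5 ⇔ |xᵢ − 341.00| > 3.5·66.00/0.6745 = 342.48.
So outliers lie outside [-1.48, 683.48].
695: M = 3.62 → outlier.
800: M = 4.69 → outlier.

695, 800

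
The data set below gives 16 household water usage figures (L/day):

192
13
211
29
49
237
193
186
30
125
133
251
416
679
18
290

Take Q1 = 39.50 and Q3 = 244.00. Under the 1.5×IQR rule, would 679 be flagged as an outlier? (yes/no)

IQR = Q3 − Q1 = 244.00 − 39.50 = 204.50.
Lower fence = Q1 − 1.5·IQR = 39.50 − 306.75 = -267.25.
Upper fence = Q3 + 1.5·IQR = 244.00 + 306.75 = 550.75.
679 lies above the upper fence.

yes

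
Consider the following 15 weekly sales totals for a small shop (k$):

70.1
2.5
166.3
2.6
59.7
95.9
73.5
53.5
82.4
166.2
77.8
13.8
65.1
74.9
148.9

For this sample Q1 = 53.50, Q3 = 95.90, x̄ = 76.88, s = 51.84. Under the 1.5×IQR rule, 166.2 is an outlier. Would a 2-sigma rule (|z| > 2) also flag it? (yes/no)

no

z = (166.2 − 76.88) / 51.84 = 1.72.
|z| = 1.72 ≤ 2.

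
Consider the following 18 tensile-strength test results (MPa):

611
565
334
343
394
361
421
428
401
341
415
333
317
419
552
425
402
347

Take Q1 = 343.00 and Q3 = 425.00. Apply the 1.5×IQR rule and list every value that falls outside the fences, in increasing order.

IQR = Q3 − Q1 = 425.00 − 343.00 = 82.00.
Lower fence = Q1 − 1.5·IQR = 343.00 − 123.00 = 220.00.
Upper fence = Q3 + 1.5·IQR = 425.00 + 123.00 = 548.00.
552 > 548.00 → outlier.
565 > 548.00 → outlier.
611 > 548.00 → outlier.
All remaining values lie within [220.00, 548.00].

552, 565, 611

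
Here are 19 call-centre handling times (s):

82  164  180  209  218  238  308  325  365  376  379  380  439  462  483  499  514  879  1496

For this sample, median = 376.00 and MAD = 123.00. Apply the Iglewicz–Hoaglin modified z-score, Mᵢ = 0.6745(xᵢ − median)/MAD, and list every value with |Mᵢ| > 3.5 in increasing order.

|Mᵢ| > 3.5 ⇔ |xᵢ − 376.00| > 3.5·123.00/0.6745 = 638.25.
So outliers lie outside [-262.25, 1014.25].
1496: M = 6.14 → outlier.

1496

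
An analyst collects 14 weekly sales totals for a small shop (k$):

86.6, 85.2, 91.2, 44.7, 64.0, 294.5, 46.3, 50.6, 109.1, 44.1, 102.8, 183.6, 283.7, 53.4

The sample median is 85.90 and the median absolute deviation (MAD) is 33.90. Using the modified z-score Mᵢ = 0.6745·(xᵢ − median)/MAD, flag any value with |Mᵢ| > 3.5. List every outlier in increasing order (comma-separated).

283.7, 294.5

|Mᵢ| > 3.5 ⇔ |xᵢ − 85.90| > 3.5·33.90/0.6745 = 175.91.
So outliers lie outside [-90.01, 261.81].
283.7: M = 3.94 → outlier.
294.5: M = 4.15 → outlier.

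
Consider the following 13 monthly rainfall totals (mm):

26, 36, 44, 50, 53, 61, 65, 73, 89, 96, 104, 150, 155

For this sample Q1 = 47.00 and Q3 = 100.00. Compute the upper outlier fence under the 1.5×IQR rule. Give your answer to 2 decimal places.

IQR = Q3 − Q1 = 100.00 − 47.00 = 53.00.
Lower fence = Q1 − 1.5·IQR = 47.00 − 79.50 = -32.50.
Upper fence = Q3 + 1.5·IQR = 100.00 + 79.50 = 179.50.

179.50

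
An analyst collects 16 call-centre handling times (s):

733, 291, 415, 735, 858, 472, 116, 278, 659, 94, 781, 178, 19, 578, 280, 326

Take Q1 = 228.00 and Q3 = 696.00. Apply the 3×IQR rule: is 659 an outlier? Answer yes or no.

no

IQR = Q3 − Q1 = 696.00 − 228.00 = 468.00.
Lower fence = Q1 − 3·IQR = 228.00 − 1404.00 = -1176.00.
Upper fence = Q3 + 3·IQR = 696.00 + 1404.00 = 2100.00.
659 lies within [-1176.00, 2100.00].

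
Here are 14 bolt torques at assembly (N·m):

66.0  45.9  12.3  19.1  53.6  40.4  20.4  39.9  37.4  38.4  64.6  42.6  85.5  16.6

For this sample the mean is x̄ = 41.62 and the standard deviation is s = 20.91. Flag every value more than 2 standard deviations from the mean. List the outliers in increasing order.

85.5

Cutoffs at x̄ ± 2s: 41.62 ± 2·20.91 = [-0.20, 83.44].
85.5: z = 2.10, |z| > 2 → outlier.
Every other value lies within [-0.20, 83.44].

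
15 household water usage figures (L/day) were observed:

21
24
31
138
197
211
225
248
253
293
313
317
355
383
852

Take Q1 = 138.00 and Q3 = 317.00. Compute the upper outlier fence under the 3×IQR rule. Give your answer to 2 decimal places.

854.00

IQR = Q3 − Q1 = 317.00 − 138.00 = 179.00.
Lower fence = Q1 − 3·IQR = 138.00 − 537.00 = -399.00.
Upper fence = Q3 + 3·IQR = 317.00 + 537.00 = 854.00.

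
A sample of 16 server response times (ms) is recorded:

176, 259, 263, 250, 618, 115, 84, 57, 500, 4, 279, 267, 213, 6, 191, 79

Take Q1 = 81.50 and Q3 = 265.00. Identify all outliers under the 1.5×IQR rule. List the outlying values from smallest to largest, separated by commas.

618

IQR = Q3 − Q1 = 265.00 − 81.50 = 183.50.
Lower fence = Q1 − 1.5·IQR = 81.50 − 275.25 = -193.75.
Upper fence = Q3 + 1.5·IQR = 265.00 + 275.25 = 540.25.
618 > 540.25 → outlier.
All remaining values lie within [-193.75, 540.25].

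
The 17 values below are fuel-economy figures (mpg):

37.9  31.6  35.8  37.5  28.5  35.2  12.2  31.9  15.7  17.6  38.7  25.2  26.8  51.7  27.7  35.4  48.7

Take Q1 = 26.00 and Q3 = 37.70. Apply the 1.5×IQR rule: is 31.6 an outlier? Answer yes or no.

IQR = Q3 − Q1 = 37.70 − 26.00 = 11.70.
Lower fence = Q1 − 1.5·IQR = 26.00 − 17.55 = 8.45.
Upper fence = Q3 + 1.5·IQR = 37.70 + 17.55 = 55.25.
31.6 lies within [8.45, 55.25].

no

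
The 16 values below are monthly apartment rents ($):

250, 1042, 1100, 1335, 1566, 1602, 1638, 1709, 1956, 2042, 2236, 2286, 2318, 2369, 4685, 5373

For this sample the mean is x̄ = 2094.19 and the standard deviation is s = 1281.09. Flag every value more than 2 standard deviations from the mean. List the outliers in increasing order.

4685, 5373

Cutoffs at x̄ ± 2s: 2094.19 ± 2·1281.09 = [-467.99, 4656.37].
4685: z = 2.02, |z| > 2 → outlier.
5373: z = 2.56, |z| > 2 → outlier.
Every other value lies within [-467.99, 4656.37].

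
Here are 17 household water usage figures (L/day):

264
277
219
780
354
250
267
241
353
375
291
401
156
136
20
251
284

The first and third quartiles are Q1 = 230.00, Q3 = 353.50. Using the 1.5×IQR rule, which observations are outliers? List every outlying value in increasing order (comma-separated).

IQR = Q3 − Q1 = 353.50 − 230.00 = 123.50.
Lower fence = Q1 − 1.5·IQR = 230.00 − 185.25 = 44.75.
Upper fence = Q3 + 1.5·IQR = 353.50 + 185.25 = 538.75.
20 < 44.75 → outlier.
780 > 538.75 → outlier.
All remaining values lie within [44.75, 538.75].

20, 780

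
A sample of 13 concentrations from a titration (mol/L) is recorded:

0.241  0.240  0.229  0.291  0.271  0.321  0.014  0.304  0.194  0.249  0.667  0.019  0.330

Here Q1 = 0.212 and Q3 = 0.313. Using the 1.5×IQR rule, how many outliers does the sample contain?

3

IQR = 0.101; fences at 0.212 − 0.1515 = 0.0605 and 0.313 + 0.1515 = 0.4645.
Outside the cutoffs: 0.014, 0.019, 0.667.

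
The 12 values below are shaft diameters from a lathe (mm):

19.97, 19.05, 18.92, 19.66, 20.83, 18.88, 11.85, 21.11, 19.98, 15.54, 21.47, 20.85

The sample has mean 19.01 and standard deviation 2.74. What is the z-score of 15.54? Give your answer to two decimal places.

z = (15.54 − 19.01) / 2.74 = -1.27.

-1.27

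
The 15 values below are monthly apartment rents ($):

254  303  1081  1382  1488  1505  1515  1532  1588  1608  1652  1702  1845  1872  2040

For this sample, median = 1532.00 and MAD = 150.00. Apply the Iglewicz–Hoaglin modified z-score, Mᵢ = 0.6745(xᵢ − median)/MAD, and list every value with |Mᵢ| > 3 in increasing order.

|Mᵢ| > 3 ⇔ |xᵢ − 1532.00| > 3·150.00/0.6745 = 667.16.
So outliers lie outside [864.84, 2199.16].
254: M = -5.75 → outlier.
303: M = -5.53 → outlier.

254, 303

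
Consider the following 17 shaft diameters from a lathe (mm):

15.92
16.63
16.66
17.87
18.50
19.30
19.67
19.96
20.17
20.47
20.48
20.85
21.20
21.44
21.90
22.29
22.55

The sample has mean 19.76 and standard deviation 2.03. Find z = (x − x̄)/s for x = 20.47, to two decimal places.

z = (20.47 − 19.76) / 2.03 = 0.35.

0.35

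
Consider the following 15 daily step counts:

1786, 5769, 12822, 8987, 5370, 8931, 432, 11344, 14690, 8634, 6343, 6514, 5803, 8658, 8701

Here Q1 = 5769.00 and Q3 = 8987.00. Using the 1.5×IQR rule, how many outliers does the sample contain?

IQR = 3218.00; fences at 5769.00 − 4827.00 = 942.00 and 8987.00 + 4827.00 = 13814.00.
Outside the cutoffs: 432, 14690.

2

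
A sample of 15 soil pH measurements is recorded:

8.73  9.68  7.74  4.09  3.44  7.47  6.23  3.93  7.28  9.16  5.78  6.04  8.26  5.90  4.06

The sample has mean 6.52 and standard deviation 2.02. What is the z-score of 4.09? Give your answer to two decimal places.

z = (4.09 − 6.52) / 2.02 = -1.20.

-1.20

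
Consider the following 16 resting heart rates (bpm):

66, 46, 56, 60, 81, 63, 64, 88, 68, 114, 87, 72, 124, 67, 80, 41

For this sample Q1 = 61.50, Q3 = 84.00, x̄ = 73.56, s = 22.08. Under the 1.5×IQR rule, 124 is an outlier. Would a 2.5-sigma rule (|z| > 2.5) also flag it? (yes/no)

no

z = (124 − 73.56) / 22.08 = 2.28.
|z| = 2.28 ≤ 2.5.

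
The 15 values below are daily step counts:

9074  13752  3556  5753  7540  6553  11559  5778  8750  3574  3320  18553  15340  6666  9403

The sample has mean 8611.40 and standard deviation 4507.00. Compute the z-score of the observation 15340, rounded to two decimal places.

1.49

z = (15340 − 8611.40) / 4507.00 = 1.49.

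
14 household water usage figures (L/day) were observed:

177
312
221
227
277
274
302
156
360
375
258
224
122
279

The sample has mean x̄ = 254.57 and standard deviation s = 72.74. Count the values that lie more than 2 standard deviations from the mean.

Cutoffs: x̄ ± 2s = [109.09, 400.05].
Every value lies within the cutoffs.

0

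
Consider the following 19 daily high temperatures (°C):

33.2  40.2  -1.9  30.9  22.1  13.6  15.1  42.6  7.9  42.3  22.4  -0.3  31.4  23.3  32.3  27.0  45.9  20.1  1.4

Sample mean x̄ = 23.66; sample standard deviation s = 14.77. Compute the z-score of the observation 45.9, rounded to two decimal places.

1.51

z = (45.9 − 23.66) / 14.77 = 1.51.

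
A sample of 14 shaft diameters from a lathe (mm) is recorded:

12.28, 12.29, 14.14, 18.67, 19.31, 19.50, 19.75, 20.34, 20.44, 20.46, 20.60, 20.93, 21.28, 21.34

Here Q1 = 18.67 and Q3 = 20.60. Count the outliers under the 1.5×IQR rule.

IQR = 1.93; fences at 18.67 − 2.895 = 15.775 and 20.60 + 2.895 = 23.495.
Outside the cutoffs: 12.28, 12.29, 14.14.

3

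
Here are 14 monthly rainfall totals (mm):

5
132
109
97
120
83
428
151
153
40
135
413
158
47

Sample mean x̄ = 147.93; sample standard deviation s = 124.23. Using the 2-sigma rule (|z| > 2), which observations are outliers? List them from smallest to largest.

413, 428

Cutoffs at x̄ ± 2s: 147.93 ± 2·124.23 = [-100.53, 396.39].
413: z = 2.13, |z| > 2 → outlier.
428: z = 2.25, |z| > 2 → outlier.
Every other value lies within [-100.53, 396.39].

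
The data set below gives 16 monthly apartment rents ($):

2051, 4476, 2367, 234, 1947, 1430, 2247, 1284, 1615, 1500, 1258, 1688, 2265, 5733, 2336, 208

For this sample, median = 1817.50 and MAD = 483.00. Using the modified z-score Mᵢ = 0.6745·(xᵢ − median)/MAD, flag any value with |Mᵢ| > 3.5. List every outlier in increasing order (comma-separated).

4476, 5733

|Mᵢ| > 3.5 ⇔ |xᵢ − 1817.50| > 3.5·483.00/0.6745 = 2506.30.
So outliers lie outside [-688.80, 4323.80].
4476: M = 3.71 → outlier.
5733: M = 5.47 → outlier.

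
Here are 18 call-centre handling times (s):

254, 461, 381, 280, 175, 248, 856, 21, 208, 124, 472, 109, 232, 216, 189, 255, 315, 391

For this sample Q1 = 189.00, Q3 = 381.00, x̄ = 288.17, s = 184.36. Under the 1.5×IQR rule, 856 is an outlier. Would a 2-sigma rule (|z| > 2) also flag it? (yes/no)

z = (856 − 288.17) / 184.36 = 3.08.
|z| = 3.08 > 2.

yes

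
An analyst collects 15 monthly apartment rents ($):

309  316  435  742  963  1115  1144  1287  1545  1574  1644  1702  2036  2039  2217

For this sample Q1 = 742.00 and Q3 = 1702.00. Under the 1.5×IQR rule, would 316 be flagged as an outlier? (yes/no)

IQR = Q3 − Q1 = 1702.00 − 742.00 = 960.00.
Lower fence = Q1 − 1.5·IQR = 742.00 − 1440.00 = -698.00.
Upper fence = Q3 + 1.5·IQR = 1702.00 + 1440.00 = 3142.00.
316 lies within [-698.00, 3142.00].

no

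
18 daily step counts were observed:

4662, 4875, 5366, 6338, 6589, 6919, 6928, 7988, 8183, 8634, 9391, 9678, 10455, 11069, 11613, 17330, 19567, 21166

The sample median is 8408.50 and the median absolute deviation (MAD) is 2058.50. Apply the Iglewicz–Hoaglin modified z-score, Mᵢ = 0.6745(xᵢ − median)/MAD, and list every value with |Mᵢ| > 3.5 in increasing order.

19567, 21166

|Mᵢ| > 3.5 ⇔ |xᵢ − 8408.50| > 3.5·2058.50/0.6745 = 10681.62.
So outliers lie outside [-2273.12, 19090.12].
19567: M = 3.66 → outlier.
21166: M = 4.18 → outlier.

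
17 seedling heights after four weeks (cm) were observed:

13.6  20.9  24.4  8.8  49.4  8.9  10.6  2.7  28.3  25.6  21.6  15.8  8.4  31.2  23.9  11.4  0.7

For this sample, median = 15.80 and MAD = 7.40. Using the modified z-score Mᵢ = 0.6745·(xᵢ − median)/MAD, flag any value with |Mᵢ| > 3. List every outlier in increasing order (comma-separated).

|Mᵢ| > 3 ⇔ |xᵢ − 15.80| > 3·7.40/0.6745 = 32.91.
So outliers lie outside [-17.11, 48.71].
49.4: M = 3.06 → outlier.

49.4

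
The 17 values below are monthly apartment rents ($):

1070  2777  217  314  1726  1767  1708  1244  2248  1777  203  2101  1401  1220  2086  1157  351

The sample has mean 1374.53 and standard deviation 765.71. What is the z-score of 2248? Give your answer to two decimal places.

1.14

z = (2248 − 1374.53) / 765.71 = 1.14.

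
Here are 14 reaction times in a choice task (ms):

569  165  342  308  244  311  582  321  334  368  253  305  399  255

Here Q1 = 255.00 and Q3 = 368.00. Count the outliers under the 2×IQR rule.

0

IQR = 113.00; fences at 255.00 − 226.00 = 29.00 and 368.00 + 226.00 = 594.00.
Every value lies within the cutoffs.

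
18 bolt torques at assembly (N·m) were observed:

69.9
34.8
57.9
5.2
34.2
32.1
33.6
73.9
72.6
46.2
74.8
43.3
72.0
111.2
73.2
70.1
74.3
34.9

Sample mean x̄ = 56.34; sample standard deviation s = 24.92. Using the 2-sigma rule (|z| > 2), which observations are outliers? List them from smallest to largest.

Cutoffs at x̄ ± 2s: 56.34 ± 2·24.92 = [6.50, 106.18].
5.2: z = -2.05, |z| > 2 → outlier.
111.2: z = 2.20, |z| > 2 → outlier.
Every other value lies within [6.50, 106.18].

5.2, 111.2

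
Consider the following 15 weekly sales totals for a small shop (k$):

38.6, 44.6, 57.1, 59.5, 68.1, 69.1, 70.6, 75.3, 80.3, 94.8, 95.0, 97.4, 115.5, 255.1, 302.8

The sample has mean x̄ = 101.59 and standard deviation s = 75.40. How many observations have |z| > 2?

Cutoffs: x̄ ± 2s = [-49.21, 252.39].
Outside the cutoffs: 255.1, 302.8.

2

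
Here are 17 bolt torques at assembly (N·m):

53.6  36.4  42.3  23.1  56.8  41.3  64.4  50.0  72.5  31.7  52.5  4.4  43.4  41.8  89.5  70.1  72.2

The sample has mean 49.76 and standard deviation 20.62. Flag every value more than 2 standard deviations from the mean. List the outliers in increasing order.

4.4

Cutoffs at x̄ ± 2s: 49.76 ± 2·20.62 = [8.52, 91.00].
4.4: z = -2.20, |z| > 2 → outlier.
Every other value lies within [8.52, 91.00].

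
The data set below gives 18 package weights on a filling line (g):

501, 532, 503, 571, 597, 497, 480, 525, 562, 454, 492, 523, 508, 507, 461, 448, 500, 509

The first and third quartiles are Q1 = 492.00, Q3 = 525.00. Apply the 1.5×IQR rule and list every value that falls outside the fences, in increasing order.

IQR = Q3 − Q1 = 525.00 − 492.00 = 33.00.
Lower fence = Q1 − 1.5·IQR = 492.00 − 49.50 = 442.50.
Upper fence = Q3 + 1.5·IQR = 525.00 + 49.50 = 574.50.
597 > 574.50 → outlier.
All remaining values lie within [442.50, 574.50].

597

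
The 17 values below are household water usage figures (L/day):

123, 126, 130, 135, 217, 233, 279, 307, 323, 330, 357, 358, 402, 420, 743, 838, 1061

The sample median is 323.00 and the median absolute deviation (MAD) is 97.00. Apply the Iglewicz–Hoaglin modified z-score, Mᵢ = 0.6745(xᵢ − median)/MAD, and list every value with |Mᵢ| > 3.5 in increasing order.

|Mᵢ| > 3.5 ⇔ |xᵢ − 323.00| > 3.5·97.00/0.6745 = 503.34.
So outliers lie outside [-180.34, 826.34].
838: M = 3.58 → outlier.
1061: M = 5.13 → outlier.

838, 1061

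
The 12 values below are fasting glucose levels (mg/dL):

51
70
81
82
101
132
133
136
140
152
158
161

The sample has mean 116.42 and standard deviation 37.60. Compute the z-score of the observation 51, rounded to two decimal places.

z = (51 − 116.42) / 37.60 = -1.74.

-1.74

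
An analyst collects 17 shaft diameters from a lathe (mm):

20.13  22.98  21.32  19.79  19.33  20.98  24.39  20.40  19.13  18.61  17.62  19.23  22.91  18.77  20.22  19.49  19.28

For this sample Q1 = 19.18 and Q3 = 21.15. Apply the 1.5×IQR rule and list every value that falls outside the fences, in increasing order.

24.39

IQR = Q3 − Q1 = 21.15 − 19.18 = 1.97.
Lower fence = Q1 − 1.5·IQR = 19.18 − 2.955 = 16.225.
Upper fence = Q3 + 1.5·IQR = 21.15 + 2.955 = 24.105.
24.39 > 24.105 → outlier.
All remaining values lie within [16.225, 24.105].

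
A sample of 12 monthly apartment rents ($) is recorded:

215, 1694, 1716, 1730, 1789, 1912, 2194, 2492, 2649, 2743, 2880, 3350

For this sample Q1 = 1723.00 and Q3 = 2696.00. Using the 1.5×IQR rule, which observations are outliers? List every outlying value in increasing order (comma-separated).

215

IQR = Q3 − Q1 = 2696.00 − 1723.00 = 973.00.
Lower fence = Q1 − 1.5·IQR = 1723.00 − 1459.50 = 263.50.
Upper fence = Q3 + 1.5·IQR = 2696.00 + 1459.50 = 4155.50.
215 < 263.50 → outlier.
All remaining values lie within [263.50, 4155.50].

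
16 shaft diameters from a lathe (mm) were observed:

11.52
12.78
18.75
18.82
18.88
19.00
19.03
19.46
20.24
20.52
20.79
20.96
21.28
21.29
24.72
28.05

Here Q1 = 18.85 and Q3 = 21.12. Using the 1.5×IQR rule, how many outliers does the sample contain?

IQR = 2.27; fences at 18.85 − 3.405 = 15.445 and 21.12 + 3.405 = 24.525.
Outside the cutoffs: 11.52, 12.78, 24.72, 28.05.

4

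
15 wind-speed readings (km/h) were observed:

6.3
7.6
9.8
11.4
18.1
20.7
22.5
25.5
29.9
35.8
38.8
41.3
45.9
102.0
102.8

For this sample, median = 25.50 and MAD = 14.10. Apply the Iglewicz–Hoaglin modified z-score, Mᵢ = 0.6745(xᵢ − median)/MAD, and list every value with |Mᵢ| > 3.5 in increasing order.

|Mᵢ| > 3.5 ⇔ |xᵢ − 25.50| > 3.5·14.10/0.6745 = 73.17.
So outliers lie outside [-47.67, 98.67].
102.0: M = 3.66 → outlier.
102.8: M = 3.70 → outlier.

102.0, 102.8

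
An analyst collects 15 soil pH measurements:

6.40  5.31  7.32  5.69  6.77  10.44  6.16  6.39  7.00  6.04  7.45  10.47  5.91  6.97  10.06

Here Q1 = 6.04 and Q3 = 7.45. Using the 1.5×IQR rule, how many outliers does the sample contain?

3

IQR = 1.41; fences at 6.04 − 2.115 = 3.925 and 7.45 + 2.115 = 9.565.
Outside the cutoffs: 10.06, 10.44, 10.47.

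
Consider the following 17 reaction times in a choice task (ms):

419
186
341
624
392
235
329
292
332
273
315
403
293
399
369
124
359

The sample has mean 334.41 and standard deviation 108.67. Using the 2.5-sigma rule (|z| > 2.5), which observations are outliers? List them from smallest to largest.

624

Cutoffs at x̄ ± 2.5s: 334.41 ± 2.5·108.67 = [62.735, 606.085].
624: z = 2.66, |z| > 2.5 → outlier.
Every other value lies within [62.735, 606.085].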